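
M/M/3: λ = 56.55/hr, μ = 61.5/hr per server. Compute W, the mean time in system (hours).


a = 0.9195; ρ = 0.3065; P₀ = 0.395397
Lq = P₀·a^c·ρ/(c!(1−ρ)²) = 0.03265
Wq = Lq/λ = 0.03265/56.55 = 0.0005774 hr
W = Wq + 1/μ = 0.0005774 + 0.01626 = 0.01684 hr

Final: 0.01684 hr


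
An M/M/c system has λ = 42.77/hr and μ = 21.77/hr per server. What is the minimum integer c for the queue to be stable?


Stability requires cμ > λ ⇔ c > λ/μ.
λ/μ = 42.77/21.77 = 1.9646
Minimum integer c = ⌊1.9646⌋ + 1 = 2
Check: 2·21.77 = 43.54 > 42.77, while 1·21.77 = 21.77 ≤ 42.77

Final: 2 servers


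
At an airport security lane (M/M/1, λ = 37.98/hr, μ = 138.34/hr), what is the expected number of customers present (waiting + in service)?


ρ = λ/μ = 37.98/138.34 = 0.2745
L = ρ/(1−ρ) = 0.2745/(1 − 0.2745) = 0.2745/0.7255 = 0.3784

Final: 0.3784


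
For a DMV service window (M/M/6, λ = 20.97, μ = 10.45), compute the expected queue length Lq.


a = λ/μ = 2.0067; ρ = a/6 = 0.3344
P₀ = 0.134229
Lq = P₀·a^c·ρ / (c!·(1−ρ)²) = 0.134229·65.29694·0.3344/(720·0.44296)
= 0.009191

Final: 0.009191


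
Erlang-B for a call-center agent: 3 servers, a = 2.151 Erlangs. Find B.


B(c,a) = (a^c/c!) / Σ_{k=0}^{c} a^k/k!
a^3/3! = 1.658708
Σ terms (k=0..3): 1.00000 + 2.15100 + 2.31340 + 1.65871 = 7.123109
B = 1.658708/7.123109 = 0.232863

Final: 0.232863


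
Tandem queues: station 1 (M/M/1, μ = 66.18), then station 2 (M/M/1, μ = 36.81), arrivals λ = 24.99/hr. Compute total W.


Each node sees arrival rate λ = 24.99/hr (tandem ⇒ throughput preserved).
W₁ = 1/(μ₁−λ) = 1/(66.18−24.99) = 0.02428 hr
W₂ = 1/(μ₂−λ) = 1/(36.81−24.99) = 0.08460 hr
W_total = W₁ + W₂ = 0.02428 + 0.08460 = 0.10888 hr

Final: 0.10888 hr


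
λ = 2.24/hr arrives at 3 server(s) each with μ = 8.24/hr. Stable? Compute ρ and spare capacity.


Total capacity cμ = 3·8.24 = 24.72/hr
ρ = λ/(cμ) = 2.24/24.72 = 0.09061
Stable ⇔ ρ < 1: YES
Spare capacity = cμ − λ = 24.72 − 2.24 = 22.48/hr

Final: ρ = 0.09061; stable; margin = 22.48/hr


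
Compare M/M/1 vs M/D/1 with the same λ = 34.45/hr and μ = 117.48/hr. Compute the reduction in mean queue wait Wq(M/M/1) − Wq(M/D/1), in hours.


ρ = 34.45/117.48 = 0.2932
Wq(M/M/1) = ρ/(μ−λ) = 0.2932/83.03 = 0.003532 hr
Wq(M/D/1) = ρ/(2(μ−λ)) = 0.001766 hr
Savings = 0.003532 − 0.001766 = 0.001766 hr

Final: 0.001766 hr


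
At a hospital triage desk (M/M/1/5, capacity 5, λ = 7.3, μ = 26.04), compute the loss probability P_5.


ρ = λ/μ = 7.3/26.04 = 0.2803
P_K = (1−ρ)ρ^K/(1−ρ^(K+1)) = (0.7197·0.001731)/(1 − 0.0004854)
= 0.001246/0.999515 = 0.001247

Final: 0.001247


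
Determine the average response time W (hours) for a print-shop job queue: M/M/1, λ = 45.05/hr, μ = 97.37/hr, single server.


W = 1/(μ−λ) = 1/(97.37 − 45.05) = 1/52.32 = 0.01911 hr

Final: 0.01911 hr


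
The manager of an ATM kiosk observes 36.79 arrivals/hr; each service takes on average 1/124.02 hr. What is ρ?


ρ = λ/μ = 36.79/124.02 = 0.2966

Final: 0.2966


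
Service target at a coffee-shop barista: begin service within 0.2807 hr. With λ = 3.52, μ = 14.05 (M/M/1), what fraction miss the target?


ρ = 3.52/14.05 = 0.2505
P(Wq > t) = ρ·e^{−(μ−λ)t} = 0.2505·e^{−2.9558}
= 0.2505·0.052039 = 0.013037

Final: 0.013037


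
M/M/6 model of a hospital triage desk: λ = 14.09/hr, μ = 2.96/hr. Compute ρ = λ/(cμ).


ρ = λ/(cμ) = 14.09/(6·2.96) = 14.09/17.76 = 0.7934

Final: 0.7934


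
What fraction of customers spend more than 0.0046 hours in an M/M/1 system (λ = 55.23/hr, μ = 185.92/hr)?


W ~ Exponential(μ−λ) for M/M/1.
μ − λ = 185.92 − 55.23 = 130.6900
P(W > t) = e^{−(μ−λ)t} = e^{−0.6012} = 0.548168

Final: 0.548168


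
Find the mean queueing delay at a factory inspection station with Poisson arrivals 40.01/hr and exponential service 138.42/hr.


ρ = 40.01/138.42 = 0.2890
Wq = ρ/(μ−λ) = 0.2890/(138.42 − 40.01) = 0.2890/98.41 = 0.002937 hr

Final: 0.002937 hr


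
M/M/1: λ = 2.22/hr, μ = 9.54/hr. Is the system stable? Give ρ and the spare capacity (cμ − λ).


Total capacity cμ = 1·9.54 = 9.54/hr
ρ = λ/(cμ) = 2.22/9.54 = 0.2327
Stable ⇔ ρ < 1: YES
Spare capacity = cμ − λ = 9.54 − 2.22 = 7.32/hr

Final: ρ = 0.2327; stable; margin = 7.32/hr


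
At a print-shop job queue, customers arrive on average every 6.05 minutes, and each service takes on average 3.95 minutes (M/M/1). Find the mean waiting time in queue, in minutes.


λ = 60/6.05 = 9.9174 /hr
μ = 60/3.95 = 15.1899 /hr
ρ = λ/μ = 9.9174/15.1899 = 0.6529
Wq = ρ/(μ−λ) = 0.6529/(15.1899−9.9174) = 0.12383 hr
In minutes: 0.12383·60 = 7.430 min

Final: 7.430 min


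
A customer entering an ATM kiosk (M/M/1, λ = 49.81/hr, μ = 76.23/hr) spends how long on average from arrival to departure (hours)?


W = 1/(μ−λ) = 1/(76.23 − 49.81) = 1/26.42 = 0.03785 hr

Final: 0.03785 hr


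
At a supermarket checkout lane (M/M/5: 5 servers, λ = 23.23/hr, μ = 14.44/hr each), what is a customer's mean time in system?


a = 1.6087; ρ = 0.3217; P₀ = 0.199677
Lq = P₀·a^c·ρ/(c!(1−ρ)²) = 0.01254
Wq = Lq/λ = 0.01254/23.23 = 0.0005398 hr
W = Wq + 1/μ = 0.0005398 + 0.06925 = 0.06979 hr

Final: 0.06979 hr


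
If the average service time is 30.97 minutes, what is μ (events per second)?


μ = 1/(service time) in consistent units.
1 second = 0.0166667 min, so μ = 0.0166667/30.97 = 0.0005382 per second

Final: 0.0005382 /sec


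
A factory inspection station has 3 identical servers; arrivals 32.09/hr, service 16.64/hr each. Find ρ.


ρ = λ/(cμ) = 32.09/(3·16.64) = 32.09/49.92 = 0.6428

Final: 0.6428


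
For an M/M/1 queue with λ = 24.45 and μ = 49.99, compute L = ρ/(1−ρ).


ρ = λ/μ = 24.45/49.99 = 0.4891
L = ρ/(1−ρ) = 0.4891/(1 − 0.4891) = 0.4891/0.5109 = 0.9573

Final: 0.9573


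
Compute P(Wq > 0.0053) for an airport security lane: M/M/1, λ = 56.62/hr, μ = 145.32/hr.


ρ = 56.62/145.32 = 0.3896
P(Wq > t) = ρ·e^{−(μ−λ)t} = 0.3896·e^{−0.4701}
= 0.3896·0.624934 = 0.243488

Final: 0.243488


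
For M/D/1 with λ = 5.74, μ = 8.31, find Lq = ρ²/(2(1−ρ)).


ρ = 5.74/8.31 = 0.6907
M/D/1: Lq = ρ²/(2(1−ρ)) = 0.4771/(2·0.3093) = 0.77136

Final: 0.77136


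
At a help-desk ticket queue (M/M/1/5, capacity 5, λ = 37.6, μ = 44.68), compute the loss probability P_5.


ρ = λ/μ = 37.6/44.68 = 0.8415
P_K = (1−ρ)ρ^K/(1−ρ^(K+1)) = (0.1585·0.422059)/(1 − 0.355180)
= 0.066880/0.644820 = 0.103718

Final: 0.103718


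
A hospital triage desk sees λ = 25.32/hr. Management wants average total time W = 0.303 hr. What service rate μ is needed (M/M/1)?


W = 1/(μ−λ) ⇒ μ − λ = 1/W = 1/0.303 = 3.3003
μ = λ + 1/W = 25.32 + 3.3003 = 28.6203 per hr

Final: 28.6203 /hr


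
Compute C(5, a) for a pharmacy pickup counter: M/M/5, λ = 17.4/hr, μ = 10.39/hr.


a = λ/μ = 1.6747; ρ = a/5 = 0.3349
P₀ = 0.186826 (from M/M/c formula)
C(c,a) = [a^c/(c!(1−ρ))]·P₀ = [13.17251/(120·0.6651)]·0.186826
= 0.16505·0.186826 = 0.030836

Final: 0.030836


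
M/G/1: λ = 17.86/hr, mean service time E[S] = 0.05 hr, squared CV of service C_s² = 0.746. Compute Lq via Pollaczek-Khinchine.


ρ = λ·E[S] = 17.86·0.05 = 0.8930
Lq = ρ²(1+C_s²)/(2(1−ρ)) = 0.7974·(1+0.746)/(2·0.1070)
= 0.7974·1.7460/0.2140 = 6.50629

Final: 6.50629


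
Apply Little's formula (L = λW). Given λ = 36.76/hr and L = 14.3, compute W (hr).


W = L/λ = 14.3/36.76 = 0.3890 hr

Final: 0.3890 hr


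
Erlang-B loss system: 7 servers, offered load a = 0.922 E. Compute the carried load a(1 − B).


B(7,0.922) = 0.00004470 (Erlang-B)
Carried load = a(1 − B) = 0.922·(1 − 0.00004470) = 0.922·0.999955 = 0.9220 E

Final: 0.9220 Erlangs


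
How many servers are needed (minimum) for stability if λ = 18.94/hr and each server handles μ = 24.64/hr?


Stability requires cμ > λ ⇔ c > λ/μ.
λ/μ = 18.94/24.64 = 0.7687
Minimum integer c = ⌊0.7687⌋ + 1 = 1
Check: 1·24.64 = 24.64 > 18.94, while 0·24.64 = 0.00 ≤ 18.94

Final: 1 servers


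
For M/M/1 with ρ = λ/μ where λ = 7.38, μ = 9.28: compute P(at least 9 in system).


ρ = 7.38/9.28 = 0.7953
P(N ≥ n) = ρ^n = 0.7953^9 = 0.127226

Final: 0.127226


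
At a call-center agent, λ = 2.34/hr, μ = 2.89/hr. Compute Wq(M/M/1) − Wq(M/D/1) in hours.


ρ = 2.34/2.89 = 0.8097
Wq(M/M/1) = ρ/(μ−λ) = 0.8097/0.5500 = 1.47216 hr
Wq(M/D/1) = ρ/(2(μ−λ)) = 0.73608 hr
Savings = 1.47216 − 0.73608 = 0.73608 hr

Final: 0.73608 hr


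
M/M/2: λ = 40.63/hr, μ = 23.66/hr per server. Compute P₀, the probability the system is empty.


a = λ/μ = 40.63/23.66 = 1.7172; ρ = a/c = 0.8586
Σ_{k=0}^{1} a^k/k! (terms k=0..1) = 1.00000 + 1.71724 = 2.71724
Tail: a^2/(2!(1−ρ)) = 2.94893/(2·0.1414) = 10.42924
P₀ = 1/(2.71724 + 10.42924) = 1/13.14649 = 0.076066

Final: 0.076066


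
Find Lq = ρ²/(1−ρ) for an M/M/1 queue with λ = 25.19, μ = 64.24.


ρ = 25.19/64.24 = 0.3921
Lq = ρ²/(1−ρ) = 0.1538/0.6079 = 0.2529

Final: 0.2529


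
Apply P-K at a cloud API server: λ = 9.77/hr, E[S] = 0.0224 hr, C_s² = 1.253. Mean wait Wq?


ρ = λ·E[S] = 9.77·0.0224 = 0.2188
E[S²] = E[S]²(1+C_s²) = 0.0224²·(1+1.253) = 0.001130
Wq = λ·E[S²]/(2(1−ρ)) = 9.77·0.001130/(2·0.7812) = 0.007069 hr

Final: 0.007069 hr


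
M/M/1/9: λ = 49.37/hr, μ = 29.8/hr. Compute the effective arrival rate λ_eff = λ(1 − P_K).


ρ = 1.6567; P_K = (1−ρ)ρ^9/(1−ρ^10) = 0.398956
λ_eff = λ(1 − P_K) = 49.37·(1 − 0.398956) = 49.37·0.601044 = 29.6735 /hr

Final: 29.6735 /hr


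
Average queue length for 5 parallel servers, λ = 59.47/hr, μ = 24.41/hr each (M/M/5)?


a = λ/μ = 2.4363; ρ = a/5 = 0.4873
P₀ = 0.085638
Lq = P₀·a^c·ρ / (c!·(1−ρ)²) = 0.085638·85.83231·0.4873/(120·0.26290)
= 0.11353

Final: 0.11353


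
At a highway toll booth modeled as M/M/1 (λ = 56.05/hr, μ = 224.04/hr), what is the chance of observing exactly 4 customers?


ρ = 56.05/224.04 = 0.2502
P_n = (1−ρ)·ρ^n = (1 − 0.2502)·0.2502^4 = 0.7498·0.003917 = 0.002937

Final: 0.002937


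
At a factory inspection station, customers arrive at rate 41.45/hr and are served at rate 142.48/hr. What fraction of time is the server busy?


ρ = λ/μ = 41.45/142.48 = 0.2909

Final: 0.2909


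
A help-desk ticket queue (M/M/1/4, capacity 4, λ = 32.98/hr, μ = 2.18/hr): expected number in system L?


ρ = 32.98/2.18 = 15.1284
L = ρ[1 − (K+1)ρ^K + Kρ^(K+1)] / [(1−ρ)(1−ρ^(K+1))]
Numerator: 15.1284·(1 − 5·52381.343211 + 4·792448.027112) = 43991785.881256
Denominator: (-14.1284)·(-792447.027112) = 11196040.566542
L = 43991785.881256/11196040.566542 = 3.9292

Final: 3.9292


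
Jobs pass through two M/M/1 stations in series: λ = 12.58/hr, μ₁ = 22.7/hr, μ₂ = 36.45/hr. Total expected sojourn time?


Each node sees arrival rate λ = 12.58/hr (tandem ⇒ throughput preserved).
W₁ = 1/(μ₁−λ) = 1/(22.7−12.58) = 0.09881 hr
W₂ = 1/(μ₂−λ) = 1/(36.45−12.58) = 0.04189 hr
W_total = W₁ + W₂ = 0.09881 + 0.04189 = 0.14071 hr

Final: 0.14071 hr


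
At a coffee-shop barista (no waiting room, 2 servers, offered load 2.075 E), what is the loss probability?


B(c,a) = (a^c/c!) / Σ_{k=0}^{c} a^k/k!
a^2/2! = 2.152813
Σ terms (k=0..2): 1.00000 + 2.07500 + 2.15281 = 5.227813
B = 2.152813/5.227813 = 0.411800

Final: 0.411800


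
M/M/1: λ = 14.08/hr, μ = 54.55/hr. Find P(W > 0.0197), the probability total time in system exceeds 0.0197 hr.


W ~ Exponential(μ−λ) for M/M/1.
μ − λ = 54.55 − 14.08 = 40.4700
P(W > t) = e^{−(μ−λ)t} = e^{−0.7973} = 0.450562

Final: 0.450562


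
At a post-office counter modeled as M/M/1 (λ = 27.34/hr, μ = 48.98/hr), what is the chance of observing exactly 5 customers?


ρ = 27.34/48.98 = 0.5582
P_n = (1−ρ)·ρ^n = (1 − 0.5582)·0.5582^5 = 0.4418·0.054187 = 0.023941

Final: 0.023941


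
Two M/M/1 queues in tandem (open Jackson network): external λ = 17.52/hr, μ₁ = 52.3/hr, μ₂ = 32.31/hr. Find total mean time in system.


Each node sees arrival rate λ = 17.52/hr (tandem ⇒ throughput preserved).
W₁ = 1/(μ₁−λ) = 1/(52.3−17.52) = 0.02875 hr
W₂ = 1/(μ₂−λ) = 1/(32.31−17.52) = 0.06761 hr
W_total = W₁ + W₂ = 0.02875 + 0.06761 = 0.09637 hr

Final: 0.09637 hr


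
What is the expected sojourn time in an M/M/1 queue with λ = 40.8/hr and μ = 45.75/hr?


W = 1/(μ−λ) = 1/(45.75 − 40.8) = 1/4.95 = 0.2020 hr

Final: 0.2020 hr


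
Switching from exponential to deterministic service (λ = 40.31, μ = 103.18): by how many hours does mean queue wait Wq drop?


ρ = 40.31/103.18 = 0.3907
Wq(M/M/1) = ρ/(μ−λ) = 0.3907/62.87 = 0.006214 hr
Wq(M/D/1) = ρ/(2(μ−λ)) = 0.003107 hr
Savings = 0.006214 − 0.003107 = 0.003107 hr

Final: 0.003107 hr


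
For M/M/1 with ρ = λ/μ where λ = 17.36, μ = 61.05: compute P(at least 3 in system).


ρ = 17.36/61.05 = 0.2844
P(N ≥ n) = ρ^n = 0.2844^3 = 0.022993

Final: 0.022993


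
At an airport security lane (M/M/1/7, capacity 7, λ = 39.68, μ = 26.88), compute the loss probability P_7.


ρ = λ/μ = 39.68/26.88 = 1.4762
P_K = (1−ρ)ρ^K/(1−ρ^(K+1)) = (-0.4762·15.275548)/(1 − 22.549618)
= -7.274070/-21.549618 = 0.337550

Final: 0.337550


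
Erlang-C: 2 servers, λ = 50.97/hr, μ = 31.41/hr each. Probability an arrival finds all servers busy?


a = λ/μ = 1.6227; ρ = a/2 = 0.8114
P₀ = 0.104139 (from M/M/c formula)
C(c,a) = [a^c/(c!(1−ρ))]·P₀ = [2.63326/(2·0.1886)]·0.104139
= 6.97980·0.104139 = 0.726871

Final: 0.726871


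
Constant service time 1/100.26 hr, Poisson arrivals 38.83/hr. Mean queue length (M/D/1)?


ρ = 38.83/100.26 = 0.3873
M/D/1: Lq = ρ²/(2(1−ρ)) = 0.1500/(2·0.6127) = 0.12240

Final: 0.12240


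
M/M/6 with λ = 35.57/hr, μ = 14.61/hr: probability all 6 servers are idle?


a = λ/μ = 35.57/14.61 = 2.4346; ρ = a/c = 0.4058
Σ_{k=0}^{5} a^k/k! (terms k=0..5) = 1.00000 + 2.43463 + 2.96372 + 2.40519 + 1.46394 + 0.71283 = 10.98032
Tail: a^6/(6!(1−ρ)) = 208.25810/(720·0.5942) = 0.48676
P₀ = 1/(10.98032 + 0.48676) = 1/11.46708 = 0.087206

Final: 0.087206


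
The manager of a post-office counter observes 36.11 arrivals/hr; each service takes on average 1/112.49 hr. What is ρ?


ρ = λ/μ = 36.11/112.49 = 0.3210

Final: 0.3210


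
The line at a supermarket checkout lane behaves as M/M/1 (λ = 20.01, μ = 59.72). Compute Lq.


ρ = 20.01/59.72 = 0.3351
Lq = ρ²/(1−ρ) = 0.1123/0.6649 = 0.1688

Final: 0.1688


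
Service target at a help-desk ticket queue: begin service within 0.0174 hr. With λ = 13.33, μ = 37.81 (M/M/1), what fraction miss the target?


ρ = 13.33/37.81 = 0.3526
P(Wq > t) = ρ·e^{−(μ−λ)t} = 0.3526·e^{−0.4260}
= 0.3526·0.653148 = 0.230269

Final: 0.230269


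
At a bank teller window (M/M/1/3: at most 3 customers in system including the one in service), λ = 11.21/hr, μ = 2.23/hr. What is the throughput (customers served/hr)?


ρ = 5.0269; P_K = (1−ρ)ρ^3/(1−ρ^4) = 0.802327
λ_eff = λ(1 − P_K) = 11.21·(1 − 0.802327) = 11.21·0.197673 = 2.2159 /hr

Final: 2.2159 /hr


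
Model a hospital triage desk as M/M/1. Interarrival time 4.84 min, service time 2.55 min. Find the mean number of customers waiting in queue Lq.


λ = 60/4.84 = 12.3967 /hr
μ = 60/2.55 = 23.5294 /hr
ρ = λ/μ = 12.3967/23.5294 = 0.5269
Lq = ρ²/(1−ρ) = 0.2776/0.4731 = 0.5867

Final: 0.5867


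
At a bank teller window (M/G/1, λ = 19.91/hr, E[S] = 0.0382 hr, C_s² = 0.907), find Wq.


ρ = λ·E[S] = 19.91·0.0382 = 0.7606
E[S²] = E[S]²(1+C_s²) = 0.0382²·(1+0.907) = 0.002783
Wq = λ·E[S²]/(2(1−ρ)) = 19.91·0.002783/(2·0.2394) = 0.11570 hr

Final: 0.11570 hr


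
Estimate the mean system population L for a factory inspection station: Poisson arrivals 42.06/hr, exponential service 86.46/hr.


ρ = λ/μ = 42.06/86.46 = 0.4865
L = ρ/(1−ρ) = 0.4865/(1 − 0.4865) = 0.4865/0.5135 = 0.9473

Final: 0.9473


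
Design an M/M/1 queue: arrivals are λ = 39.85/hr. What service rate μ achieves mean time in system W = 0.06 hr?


W = 1/(μ−λ) ⇒ μ − λ = 1/W = 1/0.06 = 16.6667
μ = λ + 1/W = 39.85 + 16.6667 = 56.5167 per hr

Final: 56.5167 /hr


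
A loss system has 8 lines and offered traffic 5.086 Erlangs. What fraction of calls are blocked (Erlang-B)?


B(c,a) = (a^c/c!) / Σ_{k=0}^{c} a^k/k!
a^8/8! = 11.104278
Σ terms (k=0..8): 1.00000 + 5.08600 + 12.93370 + 21.92693 + 27.88009 + 28.35963 + 24.03951 + 17.46642 + 11.10428 = 149.796558
B = 11.104278/149.796558 = 0.074129

Final: 0.074129


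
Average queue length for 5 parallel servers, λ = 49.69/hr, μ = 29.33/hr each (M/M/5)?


a = λ/μ = 1.6942; ρ = a/5 = 0.3388
P₀ = 0.183188
Lq = P₀·a^c·ρ / (c!·(1−ρ)²) = 0.183188·13.95676·0.3388/(120·0.43714)
= 0.01651

Final: 0.01651


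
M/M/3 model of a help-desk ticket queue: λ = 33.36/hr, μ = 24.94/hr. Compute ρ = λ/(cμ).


ρ = λ/(cμ) = 33.36/(3·24.94) = 33.36/74.82 = 0.4459

Final: 0.4459


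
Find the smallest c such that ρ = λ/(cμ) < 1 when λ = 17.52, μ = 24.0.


Stability requires cμ > λ ⇔ c > λ/μ.
λ/μ = 17.52/24.0 = 0.7300
Minimum integer c = ⌊0.7300⌋ + 1 = 1
Check: 1·24.0 = 24.00 > 17.52, while 0·24.0 = 0.00 ≤ 17.52

Final: 1 servers


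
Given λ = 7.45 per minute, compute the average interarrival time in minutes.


Mean interarrival time = 1/λ = 1/7.45 minute = 0.13423 minute
In minutes: 0.13423 × 1 = 0.1342 min

Final: 0.1342 min


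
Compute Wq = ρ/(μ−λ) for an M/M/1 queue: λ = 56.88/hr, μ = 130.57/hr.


ρ = 56.88/130.57 = 0.4356
Wq = ρ/(μ−λ) = 0.4356/(130.57 − 56.88) = 0.4356/73.69 = 0.005912 hr

Final: 0.005912 hr


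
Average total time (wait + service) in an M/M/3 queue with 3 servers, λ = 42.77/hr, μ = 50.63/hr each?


a = 0.8448; ρ = 0.2816; P₀ = 0.427092
Lq = P₀·a^c·ρ/(c!(1−ρ)²) = 0.02341
Wq = Lq/λ = 0.02341/42.77 = 0.0005474 hr
W = Wq + 1/μ = 0.0005474 + 0.01975 = 0.02030 hr

Final: 0.02030 hr


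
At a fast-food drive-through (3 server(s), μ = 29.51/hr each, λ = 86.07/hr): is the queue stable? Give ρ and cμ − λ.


Total capacity cμ = 3·29.51 = 88.53/hr
ρ = λ/(cμ) = 86.07/88.53 = 0.9722
Stable ⇔ ρ < 1: YES
Spare capacity = cμ − λ = 88.53 − 86.07 = 2.46/hr

Final: ρ = 0.9722; stable; margin = 2.46/hr


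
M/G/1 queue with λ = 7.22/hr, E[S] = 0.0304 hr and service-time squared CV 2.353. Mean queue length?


ρ = λ·E[S] = 7.22·0.0304 = 0.2195
Lq = ρ²(1+C_s²)/(2(1−ρ)) = 0.04817·(1+2.353)/(2·0.7805)
= 0.04817·3.3530/1.5610 = 0.10348

Final: 0.10348


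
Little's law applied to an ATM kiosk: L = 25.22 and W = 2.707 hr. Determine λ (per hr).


λ = L/W = 25.22/2.707 = 9.3166 /hr

Final: 9.3166 /hr


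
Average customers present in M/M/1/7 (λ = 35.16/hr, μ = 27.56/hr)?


ρ = 35.16/27.56 = 1.2758
L = ρ[1 − (K+1)ρ^K + Kρ^(K+1)] / [(1−ρ)(1−ρ^(K+1))]
Numerator: 1.2758·(1 − 8·5.500315 + 7·7.017093) = 7.804001
Denominator: (-0.2758)·(-6.017093) = 1.659285
L = 7.804001/1.659285 = 4.7032

Final: 4.7032


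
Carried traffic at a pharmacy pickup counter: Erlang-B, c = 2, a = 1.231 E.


B(2,1.231) = 0.253517 (Erlang-B)
Carried load = a(1 − B) = 1.231·(1 − 0.253517) = 1.231·0.746483 = 0.9189 E

Final: 0.9189 Erlangs


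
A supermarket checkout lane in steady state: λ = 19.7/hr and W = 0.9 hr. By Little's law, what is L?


L = λW = 19.7·0.9 = 17.7300

Final: 17.7300


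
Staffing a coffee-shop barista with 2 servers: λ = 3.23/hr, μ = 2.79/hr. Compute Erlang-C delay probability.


a = λ/μ = 1.1577; ρ = a/2 = 0.5789
P₀ = 0.266742 (from M/M/c formula)
C(c,a) = [a^c/(c!(1−ρ))]·P₀ = [1.34028/(2·0.4211)]·0.266742
= 1.59123·0.266742 = 0.424448

Final: 0.424448


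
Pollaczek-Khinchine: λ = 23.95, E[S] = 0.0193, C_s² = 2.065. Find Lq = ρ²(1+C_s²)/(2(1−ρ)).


ρ = λ·E[S] = 23.95·0.0193 = 0.4622
Lq = ρ²(1+C_s²)/(2(1−ρ)) = 0.2137·(1+2.065)/(2·0.5378)
= 0.2137·3.0650/1.0755 = 0.60888

Final: 0.60888


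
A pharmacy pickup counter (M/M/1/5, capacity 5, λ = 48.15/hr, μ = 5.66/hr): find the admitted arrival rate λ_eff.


ρ = 8.5071; P_K = (1−ρ)ρ^5/(1−ρ^6) = 0.882453
λ_eff = λ(1 − P_K) = 48.15·(1 − 0.882453) = 48.15·0.117547 = 5.6599 /hr

Final: 5.6599 /hr


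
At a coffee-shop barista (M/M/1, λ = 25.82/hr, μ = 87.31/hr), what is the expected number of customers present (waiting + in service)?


ρ = λ/μ = 25.82/87.31 = 0.2957
L = ρ/(1−ρ) = 0.2957/(1 − 0.2957) = 0.2957/0.7043 = 0.4199

Final: 0.4199


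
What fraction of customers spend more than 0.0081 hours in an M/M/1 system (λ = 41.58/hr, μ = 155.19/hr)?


W ~ Exponential(μ−λ) for M/M/1.
μ − λ = 155.19 − 41.58 = 113.6100
P(W > t) = e^{−(μ−λ)t} = e^{−0.9202} = 0.398423

Final: 0.398423


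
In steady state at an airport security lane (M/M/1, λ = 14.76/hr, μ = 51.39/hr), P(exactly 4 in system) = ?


ρ = 14.76/51.39 = 0.2872
P_n = (1−ρ)·ρ^n = (1 − 0.2872)·0.2872^4 = 0.7128·0.006805 = 0.004851

Final: 0.004851


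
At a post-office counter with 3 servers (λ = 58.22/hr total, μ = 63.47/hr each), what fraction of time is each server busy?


ρ = λ/(cμ) = 58.22/(3·63.47) = 58.22/190.41 = 0.3058

Final: 0.3058


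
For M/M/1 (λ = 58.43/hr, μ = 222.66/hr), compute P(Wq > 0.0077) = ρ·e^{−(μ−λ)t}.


ρ = 58.43/222.66 = 0.2624
P(Wq > t) = ρ·e^{−(μ−λ)t} = 0.2624·e^{−1.2646}
= 0.2624·0.282360 = 0.074096

Final: 0.074096


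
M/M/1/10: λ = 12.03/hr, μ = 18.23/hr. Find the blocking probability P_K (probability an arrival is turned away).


ρ = λ/μ = 12.03/18.23 = 0.6599
P_K = (1−ρ)ρ^K/(1−ρ^(K+1)) = (0.3401·0.015660)/(1 − 0.010334)
= 0.005326/0.989666 = 0.005382

Final: 0.005382


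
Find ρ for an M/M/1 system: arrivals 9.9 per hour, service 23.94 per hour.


ρ = λ/μ = 9.9/23.94 = 0.4135

Final: 0.4135


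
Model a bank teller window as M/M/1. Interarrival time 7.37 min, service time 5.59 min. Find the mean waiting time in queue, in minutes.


λ = 60/7.37 = 8.1411 /hr
μ = 60/5.59 = 10.7335 /hr
ρ = λ/μ = 8.1411/10.7335 = 0.7585
Wq = ρ/(μ−λ) = 0.7585/(10.7335−8.1411) = 0.29259 hr
In minutes: 0.29259·60 = 17.555 min

Final: 17.555 min


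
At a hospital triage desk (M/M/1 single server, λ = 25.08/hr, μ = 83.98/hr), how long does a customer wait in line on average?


ρ = 25.08/83.98 = 0.2986
Wq = ρ/(μ−λ) = 0.2986/(83.98 − 25.08) = 0.2986/58.90 = 0.005070 hr

Final: 0.005070 hr


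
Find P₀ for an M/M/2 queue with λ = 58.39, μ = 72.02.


a = λ/μ = 58.39/72.02 = 0.8107; ρ = a/c = 0.4054
Σ_{k=0}^{1} a^k/k! (terms k=0..1) = 1.00000 + 0.81075 = 1.81075
Tail: a^2/(2!(1−ρ)) = 0.65731/(2·0.5946) = 0.55271
P₀ = 1/(1.81075 + 0.55271) = 1/2.36346 = 0.423109

Final: 0.423109


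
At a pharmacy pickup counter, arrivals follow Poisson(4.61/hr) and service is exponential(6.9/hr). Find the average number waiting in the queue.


ρ = 4.61/6.9 = 0.6681
Lq = ρ²/(1−ρ) = 0.4464/0.3319 = 1.3450

Final: 1.3450


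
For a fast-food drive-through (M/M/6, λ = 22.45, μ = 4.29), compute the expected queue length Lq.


a = λ/μ = 5.2331; ρ = a/6 = 0.8722
P₀ = 0.003022
Lq = P₀·a^c·ρ / (c!·(1−ρ)²) = 0.003022·20537.81885·0.8722/(720·0.01634)
= 4.60166

Final: 4.60166


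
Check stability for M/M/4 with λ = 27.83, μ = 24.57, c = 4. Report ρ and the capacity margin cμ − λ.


Total capacity cμ = 4·24.57 = 98.28/hr
ρ = λ/(cμ) = 27.83/98.28 = 0.2832
Stable ⇔ ρ < 1: YES
Spare capacity = cμ − λ = 98.28 − 27.83 = 70.45/hr

Final: ρ = 0.2832; stable; margin = 70.45/hr


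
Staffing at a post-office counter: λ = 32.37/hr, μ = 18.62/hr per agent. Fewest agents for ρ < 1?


Stability requires cμ > λ ⇔ c > λ/μ.
λ/μ = 32.37/18.62 = 1.7385
Minimum integer c = ⌊1.7385⌋ + 1 = 2
Check: 2·18.62 = 37.24 > 32.37, while 1·18.62 = 18.62 ≤ 32.37

Final: 2 servers


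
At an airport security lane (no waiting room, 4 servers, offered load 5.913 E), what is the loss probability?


B(c,a) = (a^c/c!) / Σ_{k=0}^{c} a^k/k!
a^4/4! = 50.935465
Σ terms (k=0..4): 1.00000 + 5.91300 + 17.48178 + 34.45660 + 50.93546 = 109.786847
B = 50.935465/109.786847 = 0.463949

Final: 0.463949


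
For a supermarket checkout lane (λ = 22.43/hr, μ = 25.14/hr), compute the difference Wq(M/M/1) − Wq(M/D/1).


ρ = 22.43/25.14 = 0.8922
Wq(M/M/1) = ρ/(μ−λ) = 0.8922/2.71 = 0.32923 hr
Wq(M/D/1) = ρ/(2(μ−λ)) = 0.16461 hr
Savings = 0.32923 − 0.16461 = 0.16461 hr

Final: 0.16461 hr


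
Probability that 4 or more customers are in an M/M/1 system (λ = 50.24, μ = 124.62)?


ρ = 50.24/124.62 = 0.4031
P(N ≥ n) = ρ^n = 0.4031^4 = 0.026415

Final: 0.026415


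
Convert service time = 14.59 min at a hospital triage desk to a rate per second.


μ = 1/(service time) in consistent units.
1 second = 0.0166667 min, so μ = 0.0166667/14.59 = 0.001142 per second

Final: 0.001142 /sec


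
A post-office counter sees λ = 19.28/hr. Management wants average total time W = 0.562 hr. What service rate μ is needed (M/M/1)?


W = 1/(μ−λ) ⇒ μ − λ = 1/W = 1/0.562 = 1.7794
μ = λ + 1/W = 19.28 + 1.7794 = 21.0594 per hr

Final: 21.0594 /hr


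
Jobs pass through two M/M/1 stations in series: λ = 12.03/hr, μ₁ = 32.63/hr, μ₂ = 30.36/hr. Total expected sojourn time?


Each node sees arrival rate λ = 12.03/hr (tandem ⇒ throughput preserved).
W₁ = 1/(μ₁−λ) = 1/(32.63−12.03) = 0.04854 hr
W₂ = 1/(μ₂−λ) = 1/(30.36−12.03) = 0.05456 hr
W_total = W₁ + W₂ = 0.04854 + 0.05456 = 0.10310 hr

Final: 0.10310 hr


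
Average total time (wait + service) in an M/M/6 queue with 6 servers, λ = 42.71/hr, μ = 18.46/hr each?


a = 2.3137; ρ = 0.3856; P₀ = 0.098547
Lq = P₀·a^c·ρ/(c!(1−ρ)²) = 0.02145
Wq = Lq/λ = 0.02145/42.71 = 0.0005021 hr
W = Wq + 1/μ = 0.0005021 + 0.05417 = 0.05467 hr

Final: 0.05467 hr


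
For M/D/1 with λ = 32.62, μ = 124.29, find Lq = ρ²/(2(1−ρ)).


ρ = 32.62/124.29 = 0.2625
M/D/1: Lq = ρ²/(2(1−ρ)) = 0.06888/(2·0.7375) = 0.04670

Final: 0.04670


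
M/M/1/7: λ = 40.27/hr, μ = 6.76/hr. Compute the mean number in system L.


ρ = 40.27/6.76 = 5.9571
L = ρ[1 − (K+1)ρ^K + Kρ^(K+1)] / [(1−ρ)(1−ρ^(K+1))]
Numerator: 5.9571·(1 − 8·266222.364060 + 7·1585913.402468) = 53444818.415116
Denominator: (-4.9571)·(-1585912.402468) = 7861527.308683
L = 53444818.415116/7861527.308683 = 6.7983

Final: 6.7983


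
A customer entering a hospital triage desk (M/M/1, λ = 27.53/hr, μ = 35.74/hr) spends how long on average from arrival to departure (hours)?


W = 1/(μ−λ) = 1/(35.74 − 27.53) = 1/8.21 = 0.1218 hr

Final: 0.1218 hr


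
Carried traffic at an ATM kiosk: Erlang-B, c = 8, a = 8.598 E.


B(8,8.598) = 0.268105 (Erlang-B)
Carried load = a(1 − B) = 8.598·(1 − 0.268105) = 8.598·0.731895 = 6.2928 E

Final: 6.2928 Erlangs


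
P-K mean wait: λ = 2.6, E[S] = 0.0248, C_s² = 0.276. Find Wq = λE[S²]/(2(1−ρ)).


ρ = λ·E[S] = 2.6·0.0248 = 0.06448
E[S²] = E[S]²(1+C_s²) = 0.0248²·(1+0.276) = 0.0007848
Wq = λ·E[S²]/(2(1−ρ)) = 2.6·0.0007848/(2·0.9355) = 0.001091 hr

Final: 0.001091 hr


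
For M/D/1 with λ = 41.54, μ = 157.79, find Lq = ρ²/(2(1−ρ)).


ρ = 41.54/157.79 = 0.2633
M/D/1: Lq = ρ²/(2(1−ρ)) = 0.06931/(2·0.7367) = 0.04704

Final: 0.04704


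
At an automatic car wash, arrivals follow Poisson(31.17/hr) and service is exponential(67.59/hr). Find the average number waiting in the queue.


ρ = 31.17/67.59 = 0.4612
Lq = ρ²/(1−ρ) = 0.2127/0.5388 = 0.3947

Final: 0.3947


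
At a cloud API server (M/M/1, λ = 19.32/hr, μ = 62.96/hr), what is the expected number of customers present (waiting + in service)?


ρ = λ/μ = 19.32/62.96 = 0.3069
L = ρ/(1−ρ) = 0.3069/(1 − 0.3069) = 0.3069/0.6931 = 0.4427

Final: 0.4427


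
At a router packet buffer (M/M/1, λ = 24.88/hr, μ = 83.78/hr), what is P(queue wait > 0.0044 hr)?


ρ = 24.88/83.78 = 0.2970
P(Wq > t) = ρ·e^{−(μ−λ)t} = 0.2970·e^{−0.2592}
= 0.2970·0.771700 = 0.229170

Final: 0.229170


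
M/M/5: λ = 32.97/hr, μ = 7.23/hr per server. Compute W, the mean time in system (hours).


a = 4.5602; ρ = 0.9120; P₀ = 0.004227
Lq = P₀·a^c·ρ/(c!(1−ρ)²) = 8.18643
Wq = Lq/λ = 8.18643/32.97 = 0.24830 hr
W = Wq + 1/μ = 0.24830 + 0.13831 = 0.38661 hr

Final: 0.38661 hr


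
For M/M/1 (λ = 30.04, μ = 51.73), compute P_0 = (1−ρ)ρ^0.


ρ = 30.04/51.73 = 0.5807
P_n = (1−ρ)·ρ^n = (1 − 0.5807)·0.5807^0 = 0.4193·1.000000 = 0.419292

Final: 0.419292


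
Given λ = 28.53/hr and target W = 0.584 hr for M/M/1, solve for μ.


W = 1/(μ−λ) ⇒ μ − λ = 1/W = 1/0.584 = 1.7123
μ = λ + 1/W = 28.53 + 1.7123 = 30.2423 per hr

Final: 30.2423 /hr


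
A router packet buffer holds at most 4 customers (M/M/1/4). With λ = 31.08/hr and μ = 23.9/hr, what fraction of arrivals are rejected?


ρ = λ/μ = 31.08/23.9 = 1.3004
P_K = (1−ρ)ρ^K/(1−ρ^(K+1)) = (-0.3004·2.859779)/(1 − 3.718909)
= -0.859130/-2.718909 = 0.315983

Final: 0.315983


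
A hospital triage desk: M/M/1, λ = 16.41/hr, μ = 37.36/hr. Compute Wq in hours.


ρ = 16.41/37.36 = 0.4392
Wq = ρ/(μ−λ) = 0.4392/(37.36 − 16.41) = 0.4392/20.95 = 0.02097 hr

Final: 0.02097 hr


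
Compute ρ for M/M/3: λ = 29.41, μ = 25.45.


ρ = λ/(cμ) = 29.41/(3·25.45) = 29.41/76.35 = 0.3852

Final: 0.3852


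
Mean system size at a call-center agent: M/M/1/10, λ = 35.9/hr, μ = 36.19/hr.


ρ = 35.9/36.19 = 0.9920
L = ρ[1 − (K+1)ρ^K + Kρ^(K+1)] / [(1−ρ)(1−ρ^(K+1))]
Numerator: 0.9920·(1 − 11·0.922696 + 10·0.915302) = 0.003339
Denominator: (0.008013)·(0.084698) = 0.0006787
L = 0.003339/0.0006787 = 4.9196

Final: 4.9196


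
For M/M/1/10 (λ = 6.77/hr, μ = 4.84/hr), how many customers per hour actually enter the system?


ρ = 1.3988; P_K = (1−ρ)ρ^10/(1−ρ^11) = 0.292372
λ_eff = λ(1 − P_K) = 6.77·(1 − 0.292372) = 6.77·0.707628 = 4.7906 /hr

Final: 4.7906 /hr


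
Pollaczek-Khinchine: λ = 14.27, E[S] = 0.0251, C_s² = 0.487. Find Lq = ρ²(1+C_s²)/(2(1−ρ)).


ρ = λ·E[S] = 14.27·0.0251 = 0.3582
Lq = ρ²(1+C_s²)/(2(1−ρ)) = 0.1283·(1+0.487)/(2·0.6418)
= 0.1283·1.4870/1.2836 = 0.14861

Final: 0.14861


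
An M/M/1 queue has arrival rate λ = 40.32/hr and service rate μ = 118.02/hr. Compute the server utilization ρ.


ρ = λ/μ = 40.32/118.02 = 0.3416

Final: 0.3416


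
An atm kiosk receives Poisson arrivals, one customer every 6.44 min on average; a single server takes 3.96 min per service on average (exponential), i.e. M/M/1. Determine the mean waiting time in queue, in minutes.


λ = 60/6.44 = 9.3168 /hr
μ = 60/3.96 = 15.1515 /hr
ρ = λ/μ = 9.3168/15.1515 = 0.6149
Wq = ρ/(μ−λ) = 0.6149/(15.1515−9.3168) = 0.10539 hr
In minutes: 0.10539·60 = 6.323 min

Final: 6.323 min


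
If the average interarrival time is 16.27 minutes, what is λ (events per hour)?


λ = 1/(interarrival time) in consistent units.
1 hour = 60 min, so λ = 60/16.27 = 3.6878 per hour

Final: 3.6878 /hr


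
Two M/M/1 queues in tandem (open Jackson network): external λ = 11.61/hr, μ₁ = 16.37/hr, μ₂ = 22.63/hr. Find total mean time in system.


Each node sees arrival rate λ = 11.61/hr (tandem ⇒ throughput preserved).
W₁ = 1/(μ₁−λ) = 1/(16.37−11.61) = 0.21008 hr
W₂ = 1/(μ₂−λ) = 1/(22.63−11.61) = 0.09074 hr
W_total = W₁ + W₂ = 0.21008 + 0.09074 = 0.30083 hr

Final: 0.30083 hr


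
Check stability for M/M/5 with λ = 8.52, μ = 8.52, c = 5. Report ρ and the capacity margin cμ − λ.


Total capacity cμ = 5·8.52 = 42.60/hr
ρ = λ/(cμ) = 8.52/42.60 = 0.2000
Stable ⇔ ρ < 1: YES
Spare capacity = cμ − λ = 42.60 − 8.52 = 34.08/hr

Final: ρ = 0.2000; stable; margin = 34.08/hr


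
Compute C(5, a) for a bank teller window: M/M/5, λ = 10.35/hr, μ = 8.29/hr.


a = λ/μ = 1.2485; ρ = a/5 = 0.2497
P₀ = 0.286769 (from M/M/c formula)
C(c,a) = [a^c/(c!(1−ρ))]·P₀ = [3.03340/(120·0.7503)]·0.286769
= 0.03369·0.286769 = 0.009661

Final: 0.009661


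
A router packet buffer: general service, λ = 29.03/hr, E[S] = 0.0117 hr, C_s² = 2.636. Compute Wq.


ρ = λ·E[S] = 29.03·0.0117 = 0.3397
E[S²] = E[S]²(1+C_s²) = 0.0117²·(1+2.636) = 0.0004977
Wq = λ·E[S²]/(2(1−ρ)) = 29.03·0.0004977/(2·0.6603) = 0.01094 hr

Final: 0.01094 hr


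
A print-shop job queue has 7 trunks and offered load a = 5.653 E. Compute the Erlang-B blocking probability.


B(c,a) = (a^c/c!) / Σ_{k=0}^{c} a^k/k!
a^7/7! = 36.603479
Σ terms (k=0..7): 1.00000 + 5.65300 + 15.97820 + 30.10826 + 42.55050 + 48.10760 + 45.32538 + 36.60348 = 225.326425
B = 36.603479/225.326425 = 0.162446

Final: 0.162446


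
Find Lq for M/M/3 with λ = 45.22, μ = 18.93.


a = λ/μ = 2.3888; ρ = a/3 = 0.7963
P₀ = 0.057493
Lq = P₀·a^c·ρ / (c!·(1−ρ)²) = 0.057493·13.63138·0.7963/(6·0.04151)
= 2.50577

Final: 2.50577


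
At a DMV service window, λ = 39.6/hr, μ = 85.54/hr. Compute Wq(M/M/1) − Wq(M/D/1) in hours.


ρ = 39.6/85.54 = 0.4629
Wq(M/M/1) = ρ/(μ−λ) = 0.4629/45.94 = 0.01008 hr
Wq(M/D/1) = ρ/(2(μ−λ)) = 0.005039 hr
Savings = 0.01008 − 0.005039 = 0.005039 hr

Final: 0.005039 hr


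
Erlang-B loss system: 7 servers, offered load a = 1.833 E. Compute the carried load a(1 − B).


B(7,1.833) = 0.002208 (Erlang-B)
Carried load = a(1 − B) = 1.833·(1 − 0.002208) = 1.833·0.997792 = 1.8290 E

Final: 1.8290 Erlangs


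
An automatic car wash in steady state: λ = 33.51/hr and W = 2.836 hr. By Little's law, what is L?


L = λW = 33.51·2.836 = 95.0344

Final: 95.0344


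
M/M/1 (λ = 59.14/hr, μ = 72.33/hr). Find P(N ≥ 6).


ρ = 59.14/72.33 = 0.8176
P(N ≥ n) = ρ^n = 0.8176^6 = 0.298798

Final: 0.298798


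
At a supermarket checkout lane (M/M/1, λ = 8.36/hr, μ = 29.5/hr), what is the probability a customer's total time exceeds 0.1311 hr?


W ~ Exponential(μ−λ) for M/M/1.
μ − λ = 29.5 − 8.36 = 21.1400
P(W > t) = e^{−(μ−λ)t} = e^{−2.7715} = 0.062571

Final: 0.062571


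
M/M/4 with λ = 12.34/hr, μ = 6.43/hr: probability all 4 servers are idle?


a = λ/μ = 12.34/6.43 = 1.9191; ρ = a/c = 0.4798
Σ_{k=0}^{3} a^k/k! (terms k=0..3) = 1.00000 + 1.91913 + 1.84153 + 1.17804 = 5.93870
Tail: a^4/(4!(1−ρ)) = 13.56490/(24·0.5202) = 1.08648
P₀ = 1/(5.93870 + 1.08648) = 1/7.02518 = 0.142345

Final: 0.142345


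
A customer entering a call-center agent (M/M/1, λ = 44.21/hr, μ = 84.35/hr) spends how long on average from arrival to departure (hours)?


W = 1/(μ−λ) = 1/(84.35 − 44.21) = 1/40.14 = 0.02491 hr

Final: 0.02491 hr


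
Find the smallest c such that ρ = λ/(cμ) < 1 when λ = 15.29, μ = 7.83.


Stability requires cμ > λ ⇔ c > λ/μ.
λ/μ = 15.29/7.83 = 1.9527
Minimum integer c = ⌊1.9527⌋ + 1 = 2
Check: 2·7.83 = 15.66 > 15.29, while 1·7.83 = 7.83 ≤ 15.29

Final: 2 servers


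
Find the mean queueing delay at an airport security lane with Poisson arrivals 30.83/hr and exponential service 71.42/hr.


ρ = 30.83/71.42 = 0.4317
Wq = ρ/(μ−λ) = 0.4317/(71.42 − 30.83) = 0.4317/40.59 = 0.01063 hr

Final: 0.01063 hr


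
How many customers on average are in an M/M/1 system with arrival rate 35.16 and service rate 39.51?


ρ = λ/μ = 35.16/39.51 = 0.8899
L = ρ/(1−ρ) = 0.8899/(1 − 0.8899) = 0.8899/0.1101 = 8.0828

Final: 8.0828


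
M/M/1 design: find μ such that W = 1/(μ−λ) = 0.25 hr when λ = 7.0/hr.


W = 1/(μ−λ) ⇒ μ − λ = 1/W = 1/0.25 = 4.0000
μ = λ + 1/W = 7.0 + 4.0000 = 11.0000 per hr

Final: 11.0000 /hr


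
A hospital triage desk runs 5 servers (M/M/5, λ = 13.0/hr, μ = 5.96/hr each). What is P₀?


a = λ/μ = 13.0/5.96 = 2.1812; ρ = a/c = 0.4362
Σ_{k=0}^{4} a^k/k! (terms k=0..4) = 1.00000 + 2.18121 + 2.37883 + 1.72958 + 0.94314 = 8.23276
Tail: a^5/(5!(1−ρ)) = 49.37254/(120·0.5638) = 0.72981
P₀ = 1/(8.23276 + 0.72981) = 1/8.96257 = 0.111575

Final: 0.111575


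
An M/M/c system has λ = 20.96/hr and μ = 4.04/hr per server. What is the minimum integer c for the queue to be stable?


Stability requires cμ > λ ⇔ c > λ/μ.
λ/μ = 20.96/4.04 = 5.1881
Minimum integer c = ⌊5.1881⌋ + 1 = 6
Check: 6·4.04 = 24.24 > 20.96, while 5·4.04 = 20.20 ≤ 20.96

Final: 6 servers


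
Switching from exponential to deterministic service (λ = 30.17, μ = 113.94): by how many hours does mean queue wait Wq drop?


ρ = 30.17/113.94 = 0.2648
Wq(M/M/1) = ρ/(μ−λ) = 0.2648/83.77 = 0.003161 hr
Wq(M/D/1) = ρ/(2(μ−λ)) = 0.001580 hr
Savings = 0.003161 − 0.001580 = 0.001580 hr

Final: 0.001580 hr


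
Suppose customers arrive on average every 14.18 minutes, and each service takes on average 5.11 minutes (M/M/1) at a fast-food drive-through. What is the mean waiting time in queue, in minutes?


λ = 60/14.18 = 4.2313 /hr
μ = 60/5.11 = 11.7417 /hr
ρ = λ/μ = 4.2313/11.7417 = 0.3604
Wq = ρ/(μ−λ) = 0.3604/(11.7417−4.2313) = 0.04798 hr
In minutes: 0.04798·60 = 2.879 min

Final: 2.879 min


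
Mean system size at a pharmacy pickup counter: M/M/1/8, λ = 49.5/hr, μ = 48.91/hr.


ρ = 49.5/48.91 = 1.0121
L = ρ[1 − (K+1)ρ^K + Kρ^(K+1)] / [(1−ρ)(1−ρ^(K+1))]
Numerator: 1.0121·(1 − 9·1.100678 + 8·1.113955) = 0.005608
Denominator: (-0.01206)·(-0.113955) = 0.001375
L = 0.005608/0.001375 = 4.0799

Final: 4.0799


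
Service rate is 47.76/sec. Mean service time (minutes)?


Mean service time = 1/μ = 1/47.76 second = 0.02094 second
In minutes: 0.02094 × 0.0166667 = 0.0003490 min

Final: 0.0003490 min


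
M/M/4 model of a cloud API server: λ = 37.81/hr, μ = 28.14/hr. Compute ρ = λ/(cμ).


ρ = λ/(cμ) = 37.81/(4·28.14) = 37.81/112.56 = 0.3359

Final: 0.3359


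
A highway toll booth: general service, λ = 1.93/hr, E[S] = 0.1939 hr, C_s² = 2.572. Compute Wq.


ρ = λ·E[S] = 1.93·0.1939 = 0.3742
E[S²] = E[S]²(1+C_s²) = 0.1939²·(1+2.572) = 0.134297
Wq = λ·E[S²]/(2(1−ρ)) = 1.93·0.134297/(2·0.6258) = 0.20710 hr

Final: 0.20710 hr


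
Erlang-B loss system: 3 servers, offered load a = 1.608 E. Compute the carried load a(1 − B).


B(3,1.608) = 0.150847 (Erlang-B)
Carried load = a(1 − B) = 1.608·(1 − 0.150847) = 1.608·0.849153 = 1.3654 E

Final: 1.3654 Erlangs


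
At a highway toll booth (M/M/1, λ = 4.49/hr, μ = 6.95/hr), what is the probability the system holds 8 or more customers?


ρ = 4.49/6.95 = 0.6460
P(N ≥ n) = ρ^n = 0.6460^8 = 0.030345

Final: 0.030345


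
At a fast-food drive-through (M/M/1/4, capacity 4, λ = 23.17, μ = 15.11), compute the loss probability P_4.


ρ = λ/μ = 23.17/15.11 = 1.5334
P_K = (1−ρ)ρ^K/(1−ρ^(K+1)) = (-0.5334·5.528996)/(1 − 8.478282)
= -2.949286/-7.478282 = 0.394380

Final: 0.394380


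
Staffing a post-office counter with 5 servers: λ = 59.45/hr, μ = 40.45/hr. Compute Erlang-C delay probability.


a = λ/μ = 1.4697; ρ = a/5 = 0.2939
P₀ = 0.229663 (from M/M/c formula)
C(c,a) = [a^c/(c!(1−ρ))]·P₀ = [6.85751/(120·0.7061)]·0.229663
= 0.08094·0.229663 = 0.018588

Final: 0.018588


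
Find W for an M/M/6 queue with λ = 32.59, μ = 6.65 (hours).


a = 4.9008; ρ = 0.8168; P₀ = 0.005259
Lq = P₀·a^c·ρ/(c!(1−ρ)²) = 2.46252
Wq = Lq/λ = 2.46252/32.59 = 0.07556 hr
W = Wq + 1/μ = 0.07556 + 0.15038 = 0.22594 hr

Final: 0.22594 hr
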